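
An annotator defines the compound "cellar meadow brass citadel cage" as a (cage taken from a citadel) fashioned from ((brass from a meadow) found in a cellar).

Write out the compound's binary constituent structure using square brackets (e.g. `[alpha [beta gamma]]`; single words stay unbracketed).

Overall it is a kind of cage (specifically "citadel cage"); the modifier is "cellar meadow brass".
"cellar meadow brass" → head "brass" (specifically "meadow brass"), modifier "cellar".
"meadow brass" → head "brass", modifier "meadow".
"citadel cage" → head "cage", modifier "citadel".
Putting it together: [[cellar [meadow brass]] [citadel cage]].

[[cellar [meadow brass]] [citadel cage]]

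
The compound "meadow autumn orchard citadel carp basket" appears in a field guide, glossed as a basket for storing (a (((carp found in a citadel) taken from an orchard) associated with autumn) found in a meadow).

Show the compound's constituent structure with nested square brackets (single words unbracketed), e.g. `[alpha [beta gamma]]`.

[[meadow [autumn [orchard [citadel carp]]]] basket]

The outermost head in the paraphrase is "basket", modified by "meadow autumn orchard citadel carp".
Inside "meadow autumn orchard citadel carp": head "carp" (specifically "autumn orchard citadel carp"), modifier "meadow".
Inside "autumn orchard citadel carp": head "carp" (specifically "orchard citadel carp"), modifier "autumn".
Inside "orchard citadel carp": head "carp" (specifically "citadel carp"), modifier "orchard".
Inside "citadel carp": head "carp", modifier "citadel".
So the structure is [[meadow [autumn [orchard [citadel carp]]]] basket].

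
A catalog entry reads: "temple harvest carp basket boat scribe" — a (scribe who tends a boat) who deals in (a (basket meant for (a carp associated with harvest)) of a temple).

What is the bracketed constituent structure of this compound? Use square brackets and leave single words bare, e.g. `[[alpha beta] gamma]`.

Overall it is a kind of scribe (specifically "boat scribe"); the modifier is "temple harvest carp basket".
Within "temple harvest carp basket", the head is "basket" (specifically "harvest carp basket") and the modifier is "temple".
Within "harvest carp basket", the head is "basket" and the modifier is "harvest carp".
Within "harvest carp", the head is "carp" and the modifier is "harvest".
Within "boat scribe", the head is "scribe" and the modifier is "boat".
Assembled: [[temple [[harvest carp] basket]] [boat scribe]].

[[temple [[harvest carp] basket]] [boat scribe]]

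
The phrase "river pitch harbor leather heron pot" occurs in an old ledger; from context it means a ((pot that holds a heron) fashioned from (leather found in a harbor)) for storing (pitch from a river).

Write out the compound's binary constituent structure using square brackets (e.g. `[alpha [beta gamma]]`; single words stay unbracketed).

[[river pitch] [[harbor leather] [heron pot]]]

Overall it is a kind of pot (specifically "harbor leather heron pot"); the modifier is "river pitch".
Inside "river pitch": head "pitch", modifier "river".
Inside "harbor leather heron pot": head "pot" (specifically "heron pot"), modifier "harbor leather".
Inside "harbor leather": head "leather", modifier "harbor".
Inside "heron pot": head "pot", modifier "heron".
Assembled: [[river pitch] [[harbor leather] [heron pot]]].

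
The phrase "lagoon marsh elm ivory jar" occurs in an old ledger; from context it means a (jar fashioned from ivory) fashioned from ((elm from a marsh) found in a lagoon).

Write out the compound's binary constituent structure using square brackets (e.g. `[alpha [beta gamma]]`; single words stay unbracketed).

[[lagoon [marsh elm]] [ivory jar]]

Overall it is a kind of jar (specifically "ivory jar"); the modifier is "lagoon marsh elm".
Within "lagoon marsh elm", the head is "elm" (specifically "marsh elm") and the modifier is "lagoon".
Within "marsh elm", the head is "elm" and the modifier is "marsh".
Within "ivory jar", the head is "jar" and the modifier is "ivory".
Assembled: [[lagoon [marsh elm]] [ivory jar]].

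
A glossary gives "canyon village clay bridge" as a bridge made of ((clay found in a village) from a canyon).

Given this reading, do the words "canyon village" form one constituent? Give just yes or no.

no

The top-level split is [canyon village clay] [bridge]; the full structure is [[canyon [village clay]] bridge].
"canyon village" straddles a constituent boundary, so it is not a single unit.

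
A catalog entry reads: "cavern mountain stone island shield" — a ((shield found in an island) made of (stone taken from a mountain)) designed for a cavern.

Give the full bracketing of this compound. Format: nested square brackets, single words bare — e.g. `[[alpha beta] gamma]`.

Overall it is a kind of shield (specifically "mountain stone island shield"); the modifier is "cavern".
Inside "mountain stone island shield": head "shield" (specifically "island shield"), modifier "mountain stone".
Inside "mountain stone": head "stone", modifier "mountain".
Inside "island shield": head "shield", modifier "island".
So the structure is [cavern [[mountain stone] [island shield]]].

[cavern [[mountain stone] [island shield]]]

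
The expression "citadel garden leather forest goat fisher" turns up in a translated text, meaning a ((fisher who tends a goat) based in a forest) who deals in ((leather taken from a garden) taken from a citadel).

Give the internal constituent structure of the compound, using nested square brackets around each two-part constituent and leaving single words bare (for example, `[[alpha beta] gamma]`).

[[citadel [garden leather]] [forest [goat fisher]]]

The outermost head in the paraphrase is "fisher" (specifically "forest goat fisher"), modified by "citadel garden leather".
Within "citadel garden leather", the head is "leather" (specifically "garden leather") and the modifier is "citadel".
Within "garden leather", the head is "leather" and the modifier is "garden".
Within "forest goat fisher", the head is "fisher" (specifically "goat fisher") and the modifier is "forest".
Within "goat fisher", the head is "fisher" and the modifier is "goat".
Assembled: [[citadel [garden leather]] [forest [goat fisher]]].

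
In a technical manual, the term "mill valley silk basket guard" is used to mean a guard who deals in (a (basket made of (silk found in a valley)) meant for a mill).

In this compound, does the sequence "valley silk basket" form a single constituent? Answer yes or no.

yes

The paraphrase groups the words so that "valley silk basket" is one unit: it corresponds to a single parenthesized sub-phrase.
The full structure is [[mill [[valley silk] basket]] guard], in which [valley silk basket] is a constituent.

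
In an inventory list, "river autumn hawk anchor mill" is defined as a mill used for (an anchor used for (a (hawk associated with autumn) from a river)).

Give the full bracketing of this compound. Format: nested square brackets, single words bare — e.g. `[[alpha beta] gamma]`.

The outermost head in the paraphrase is "mill", modified by "river autumn hawk anchor".
Within "river autumn hawk anchor", the head is "anchor" and the modifier is "river autumn hawk".
Within "river autumn hawk", the head is "hawk" (specifically "autumn hawk") and the modifier is "river".
Within "autumn hawk", the head is "hawk" and the modifier is "autumn".
Assembled: [[[river [autumn hawk]] anchor] mill].

[[[river [autumn hawk]] anchor] mill]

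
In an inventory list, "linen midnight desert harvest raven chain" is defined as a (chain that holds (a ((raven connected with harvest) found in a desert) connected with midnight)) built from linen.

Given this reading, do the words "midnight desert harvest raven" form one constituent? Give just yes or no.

yes

The paraphrase groups the words so that "midnight desert harvest raven" is one unit: it corresponds to a single parenthesized sub-phrase.
The full structure is [linen [[midnight [desert [harvest raven]]] chain]], in which [midnight desert harvest raven] is a constituent.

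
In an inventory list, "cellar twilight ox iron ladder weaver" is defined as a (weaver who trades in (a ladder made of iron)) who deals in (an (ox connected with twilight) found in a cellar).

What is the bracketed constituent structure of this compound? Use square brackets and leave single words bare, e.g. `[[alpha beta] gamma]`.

[[cellar [twilight ox]] [[iron ladder] weaver]]

Overall it is a kind of weaver (specifically "iron ladder weaver"); the modifier is "cellar twilight ox".
Within "cellar twilight ox", the head is "ox" (specifically "twilight ox") and the modifier is "cellar".
Within "twilight ox", the head is "ox" and the modifier is "twilight".
Within "iron ladder weaver", the head is "weaver" and the modifier is "iron ladder".
Within "iron ladder", the head is "ladder" and the modifier is "iron".
Assembled: [[cellar [twilight ox]] [[iron ladder] weaver]].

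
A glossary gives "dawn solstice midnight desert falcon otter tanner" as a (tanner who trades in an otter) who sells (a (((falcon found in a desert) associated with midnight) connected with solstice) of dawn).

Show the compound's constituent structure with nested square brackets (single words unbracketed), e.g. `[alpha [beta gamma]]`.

[[dawn [solstice [midnight [desert falcon]]]] [otter tanner]]

At the top level: head "tanner" (specifically "otter tanner"); modifier "dawn solstice midnight desert falcon".
"dawn solstice midnight desert falcon" → head "falcon" (specifically "solstice midnight desert falcon"), modifier "dawn".
"solstice midnight desert falcon" → head "falcon" (specifically "midnight desert falcon"), modifier "solstice".
"midnight desert falcon" → head "falcon" (specifically "desert falcon"), modifier "midnight".
"desert falcon" → head "falcon", modifier "desert".
"otter tanner" → head "tanner", modifier "otter".
Assembled: [[dawn [solstice [midnight [desert falcon]]]] [otter tanner]].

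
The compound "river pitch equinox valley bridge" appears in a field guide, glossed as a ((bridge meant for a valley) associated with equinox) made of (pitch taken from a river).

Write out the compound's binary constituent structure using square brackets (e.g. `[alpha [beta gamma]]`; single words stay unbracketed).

The outermost head in the paraphrase is "bridge" (specifically "equinox valley bridge"), modified by "river pitch".
"river pitch" → head "pitch", modifier "river".
"equinox valley bridge" → head "bridge" (specifically "valley bridge"), modifier "equinox".
"valley bridge" → head "bridge", modifier "valley".
Assembled: [[river pitch] [equinox [valley bridge]]].

[[river pitch] [equinox [valley bridge]]]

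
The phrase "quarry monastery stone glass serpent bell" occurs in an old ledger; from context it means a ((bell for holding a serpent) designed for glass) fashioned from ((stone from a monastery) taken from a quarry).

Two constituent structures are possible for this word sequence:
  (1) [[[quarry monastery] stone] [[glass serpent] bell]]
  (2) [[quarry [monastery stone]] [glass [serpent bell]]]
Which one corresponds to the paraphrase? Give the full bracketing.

[[quarry [monastery stone]] [glass [serpent bell]]]

The paraphrase's head is the "bell" part ("glass serpent bell"); its modifier is "quarry monastery stone".
That top-level split, carried through the inner groups, gives [[quarry [monastery stone]] [glass [serpent bell]]].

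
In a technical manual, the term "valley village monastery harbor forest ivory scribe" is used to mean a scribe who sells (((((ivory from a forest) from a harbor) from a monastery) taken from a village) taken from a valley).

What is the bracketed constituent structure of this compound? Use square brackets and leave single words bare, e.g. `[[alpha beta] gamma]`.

[[valley [village [monastery [harbor [forest ivory]]]]] scribe]

The outermost head in the paraphrase is "scribe", modified by "valley village monastery harbor forest ivory".
"valley village monastery harbor forest ivory" → head "ivory" (specifically "village monastery harbor forest ivory"), modifier "valley".
"village monastery harbor forest ivory" → head "ivory" (specifically "monastery harbor forest ivory"), modifier "village".
"monastery harbor forest ivory" → head "ivory" (specifically "harbor forest ivory"), modifier "monastery".
"harbor forest ivory" → head "ivory" (specifically "forest ivory"), modifier "harbor".
"forest ivory" → head "ivory", modifier "forest".
So the structure is [[valley [village [monastery [harbor [forest ivory]]]]] scribe].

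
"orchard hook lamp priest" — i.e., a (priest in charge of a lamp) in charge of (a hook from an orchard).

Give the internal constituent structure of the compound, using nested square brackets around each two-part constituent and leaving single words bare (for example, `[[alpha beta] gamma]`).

[[orchard hook] [lamp priest]]

Whole compound: head "priest" (specifically "lamp priest"), modifier "orchard hook".
Within "orchard hook", the head is "hook" and the modifier is "orchard".
Within "lamp priest", the head is "priest" and the modifier is "lamp".
So the structure is [[orchard hook] [lamp priest]].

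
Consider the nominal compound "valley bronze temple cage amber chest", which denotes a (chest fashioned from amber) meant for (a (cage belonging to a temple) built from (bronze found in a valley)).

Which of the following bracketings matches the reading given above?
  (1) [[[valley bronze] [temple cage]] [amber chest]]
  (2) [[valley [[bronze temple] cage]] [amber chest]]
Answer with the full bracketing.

The paraphrase's head is the "chest" part ("amber chest"); its modifier is "valley bronze temple cage".
That top-level split, carried through the inner groups, gives [[[valley bronze] [temple cage]] [amber chest]].

[[[valley bronze] [temple cage]] [amber chest]]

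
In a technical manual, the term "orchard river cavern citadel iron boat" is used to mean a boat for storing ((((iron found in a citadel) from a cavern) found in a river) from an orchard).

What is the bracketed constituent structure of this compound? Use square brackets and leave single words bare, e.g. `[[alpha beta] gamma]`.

The outermost head in the paraphrase is "boat", modified by "orchard river cavern citadel iron".
Inside "orchard river cavern citadel iron": head "iron" (specifically "river cavern citadel iron"), modifier "orchard".
Inside "river cavern citadel iron": head "iron" (specifically "cavern citadel iron"), modifier "river".
Inside "cavern citadel iron": head "iron" (specifically "citadel iron"), modifier "cavern".
Inside "citadel iron": head "iron", modifier "citadel".
Assembled: [[orchard [river [cavern [citadel iron]]]] boat].

[[orchard [river [cavern [citadel iron]]]] boat]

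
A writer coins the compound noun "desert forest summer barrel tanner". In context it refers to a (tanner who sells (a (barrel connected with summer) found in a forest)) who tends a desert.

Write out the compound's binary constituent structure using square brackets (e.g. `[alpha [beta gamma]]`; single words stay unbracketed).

[desert [[forest [summer barrel]] tanner]]

Whole compound: head "tanner" (specifically "forest summer barrel tanner"), modifier "desert".
Inside "forest summer barrel tanner": head "tanner", modifier "forest summer barrel".
Inside "forest summer barrel": head "barrel" (specifically "summer barrel"), modifier "forest".
Inside "summer barrel": head "barrel", modifier "summer".
Putting it together: [desert [[forest [summer barrel]] tanner]].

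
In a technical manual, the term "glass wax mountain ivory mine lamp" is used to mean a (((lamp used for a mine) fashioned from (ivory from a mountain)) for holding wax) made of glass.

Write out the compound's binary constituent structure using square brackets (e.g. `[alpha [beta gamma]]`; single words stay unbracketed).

[glass [wax [[mountain ivory] [mine lamp]]]]

The outermost head in the paraphrase is "lamp" (specifically "wax mountain ivory mine lamp"), modified by "glass".
Within "wax mountain ivory mine lamp", the head is "lamp" (specifically "mountain ivory mine lamp") and the modifier is "wax".
Within "mountain ivory mine lamp", the head is "lamp" (specifically "mine lamp") and the modifier is "mountain ivory".
Within "mountain ivory", the head is "ivory" and the modifier is "mountain".
Within "mine lamp", the head is "lamp" and the modifier is "mine".
Putting it together: [glass [wax [[mountain ivory] [mine lamp]]]].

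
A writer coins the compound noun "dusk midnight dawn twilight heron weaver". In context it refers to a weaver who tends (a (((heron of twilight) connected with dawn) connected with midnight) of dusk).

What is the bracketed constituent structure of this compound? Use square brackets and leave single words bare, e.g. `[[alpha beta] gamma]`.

[[dusk [midnight [dawn [twilight heron]]]] weaver]

The outermost head in the paraphrase is "weaver", modified by "dusk midnight dawn twilight heron".
"dusk midnight dawn twilight heron" → head "heron" (specifically "midnight dawn twilight heron"), modifier "dusk".
"midnight dawn twilight heron" → head "heron" (specifically "dawn twilight heron"), modifier "midnight".
"dawn twilight heron" → head "heron" (specifically "twilight heron"), modifier "dawn".
"twilight heron" → head "heron", modifier "twilight".
Assembled: [[dusk [midnight [dawn [twilight heron]]]] weaver].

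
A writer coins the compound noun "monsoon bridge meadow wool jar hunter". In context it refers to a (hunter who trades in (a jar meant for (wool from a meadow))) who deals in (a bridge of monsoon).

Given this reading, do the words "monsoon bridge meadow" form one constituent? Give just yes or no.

no

The top-level split is [monsoon bridge] [meadow wool jar hunter]; the full structure is [[monsoon bridge] [[[meadow wool] jar] hunter]].
"monsoon bridge meadow" straddles a constituent boundary, so it is not a single unit.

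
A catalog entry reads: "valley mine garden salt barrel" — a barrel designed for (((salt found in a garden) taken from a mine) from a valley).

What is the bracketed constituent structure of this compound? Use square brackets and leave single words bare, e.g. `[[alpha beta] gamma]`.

[[valley [mine [garden salt]]] barrel]

At the top level: head "barrel"; modifier "valley mine garden salt".
Inside "valley mine garden salt": head "salt" (specifically "mine garden salt"), modifier "valley".
Inside "mine garden salt": head "salt" (specifically "garden salt"), modifier "mine".
Inside "garden salt": head "salt", modifier "garden".
Putting it together: [[valley [mine [garden salt]]] barrel].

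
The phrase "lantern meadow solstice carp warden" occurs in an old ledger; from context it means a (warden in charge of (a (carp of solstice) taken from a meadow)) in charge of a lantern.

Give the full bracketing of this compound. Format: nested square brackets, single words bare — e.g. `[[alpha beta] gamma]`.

[lantern [[meadow [solstice carp]] warden]]

Overall it is a kind of warden (specifically "meadow solstice carp warden"); the modifier is "lantern".
Inside "meadow solstice carp warden": head "warden", modifier "meadow solstice carp".
Inside "meadow solstice carp": head "carp" (specifically "solstice carp"), modifier "meadow".
Inside "solstice carp": head "carp", modifier "solstice".
Putting it together: [lantern [[meadow [solstice carp]] warden]].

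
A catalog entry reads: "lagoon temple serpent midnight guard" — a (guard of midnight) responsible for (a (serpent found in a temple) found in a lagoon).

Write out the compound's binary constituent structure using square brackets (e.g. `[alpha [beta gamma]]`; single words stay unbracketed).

The outermost head in the paraphrase is "guard" (specifically "midnight guard"), modified by "lagoon temple serpent".
Inside "lagoon temple serpent": head "serpent" (specifically "temple serpent"), modifier "lagoon".
Inside "temple serpent": head "serpent", modifier "temple".
Inside "midnight guard": head "guard", modifier "midnight".
Putting it together: [[lagoon [temple serpent]] [midnight guard]].

[[lagoon [temple serpent]] [midnight guard]]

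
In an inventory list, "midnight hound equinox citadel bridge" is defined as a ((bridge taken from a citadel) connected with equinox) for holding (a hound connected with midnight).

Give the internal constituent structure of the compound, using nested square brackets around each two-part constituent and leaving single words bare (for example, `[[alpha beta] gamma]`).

The outermost head in the paraphrase is "bridge" (specifically "equinox citadel bridge"), modified by "midnight hound".
Within "midnight hound", the head is "hound" and the modifier is "midnight".
Within "equinox citadel bridge", the head is "bridge" (specifically "citadel bridge") and the modifier is "equinox".
Within "citadel bridge", the head is "bridge" and the modifier is "citadel".
So the structure is [[midnight hound] [equinox [citadel bridge]]].

[[midnight hound] [equinox [citadel bridge]]]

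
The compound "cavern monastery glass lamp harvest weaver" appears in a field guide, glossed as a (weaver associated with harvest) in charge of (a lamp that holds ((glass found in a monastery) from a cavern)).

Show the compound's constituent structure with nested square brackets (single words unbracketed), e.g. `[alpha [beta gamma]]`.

At the top level: head "weaver" (specifically "harvest weaver"); modifier "cavern monastery glass lamp".
Within "cavern monastery glass lamp", the head is "lamp" and the modifier is "cavern monastery glass".
Within "cavern monastery glass", the head is "glass" (specifically "monastery glass") and the modifier is "cavern".
Within "monastery glass", the head is "glass" and the modifier is "monastery".
Within "harvest weaver", the head is "weaver" and the modifier is "harvest".
So the structure is [[[cavern [monastery glass]] lamp] [harvest weaver]].

[[[cavern [monastery glass]] lamp] [harvest weaver]]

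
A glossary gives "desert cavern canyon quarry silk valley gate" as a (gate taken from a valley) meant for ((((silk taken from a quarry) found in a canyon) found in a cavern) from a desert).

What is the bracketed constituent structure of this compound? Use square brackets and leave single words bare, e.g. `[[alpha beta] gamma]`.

Whole compound: head "gate" (specifically "valley gate"), modifier "desert cavern canyon quarry silk".
Inside "desert cavern canyon quarry silk": head "silk" (specifically "cavern canyon quarry silk"), modifier "desert".
Inside "cavern canyon quarry silk": head "silk" (specifically "canyon quarry silk"), modifier "cavern".
Inside "canyon quarry silk": head "silk" (specifically "quarry silk"), modifier "canyon".
Inside "quarry silk": head "silk", modifier "quarry".
Inside "valley gate": head "gate", modifier "valley".
Putting it together: [[desert [cavern [canyon [quarry silk]]]] [valley gate]].

[[desert [cavern [canyon [quarry silk]]]] [valley gate]]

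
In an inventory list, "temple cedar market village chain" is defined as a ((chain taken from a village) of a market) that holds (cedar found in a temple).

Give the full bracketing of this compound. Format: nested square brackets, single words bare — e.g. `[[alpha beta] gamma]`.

[[temple cedar] [market [village chain]]]

Overall it is a kind of chain (specifically "market village chain"); the modifier is "temple cedar".
Inside "temple cedar": head "cedar", modifier "temple".
Inside "market village chain": head "chain" (specifically "village chain"), modifier "market".
Inside "village chain": head "chain", modifier "village".
Putting it together: [[temple cedar] [market [village chain]]].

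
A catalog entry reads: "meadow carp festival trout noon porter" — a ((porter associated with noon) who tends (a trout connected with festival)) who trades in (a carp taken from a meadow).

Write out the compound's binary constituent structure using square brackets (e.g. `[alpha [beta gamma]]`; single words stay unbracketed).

At the top level: head "porter" (specifically "festival trout noon porter"); modifier "meadow carp".
"meadow carp" → head "carp", modifier "meadow".
"festival trout noon porter" → head "porter" (specifically "noon porter"), modifier "festival trout".
"festival trout" → head "trout", modifier "festival".
"noon porter" → head "porter", modifier "noon".
Assembled: [[meadow carp] [[festival trout] [noon porter]]].

[[meadow carp] [[festival trout] [noon porter]]]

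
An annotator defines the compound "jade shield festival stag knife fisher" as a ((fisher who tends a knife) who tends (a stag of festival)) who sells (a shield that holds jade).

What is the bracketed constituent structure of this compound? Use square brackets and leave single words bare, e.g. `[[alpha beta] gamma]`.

[[jade shield] [[festival stag] [knife fisher]]]

The outermost head in the paraphrase is "fisher" (specifically "festival stag knife fisher"), modified by "jade shield".
Within "jade shield", the head is "shield" and the modifier is "jade".
Within "festival stag knife fisher", the head is "fisher" (specifically "knife fisher") and the modifier is "festival stag".
Within "festival stag", the head is "stag" and the modifier is "festival".
Within "knife fisher", the head is "fisher" and the modifier is "knife".
Putting it together: [[jade shield] [[festival stag] [knife fisher]]].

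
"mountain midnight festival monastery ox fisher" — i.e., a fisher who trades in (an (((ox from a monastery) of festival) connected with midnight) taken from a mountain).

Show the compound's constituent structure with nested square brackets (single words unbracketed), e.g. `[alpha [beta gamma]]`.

The outermost head in the paraphrase is "fisher", modified by "mountain midnight festival monastery ox".
Within "mountain midnight festival monastery ox", the head is "ox" (specifically "midnight festival monastery ox") and the modifier is "mountain".
Within "midnight festival monastery ox", the head is "ox" (specifically "festival monastery ox") and the modifier is "midnight".
Within "festival monastery ox", the head is "ox" (specifically "monastery ox") and the modifier is "festival".
Within "monastery ox", the head is "ox" and the modifier is "monastery".
Assembled: [[mountain [midnight [festival [monastery ox]]]] fisher].

[[mountain [midnight [festival [monastery ox]]]] fisher]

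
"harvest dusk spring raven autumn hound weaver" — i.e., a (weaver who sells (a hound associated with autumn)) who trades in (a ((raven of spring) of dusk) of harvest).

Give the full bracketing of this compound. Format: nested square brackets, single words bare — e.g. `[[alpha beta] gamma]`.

Overall it is a kind of weaver (specifically "autumn hound weaver"); the modifier is "harvest dusk spring raven".
Within "harvest dusk spring raven", the head is "raven" (specifically "dusk spring raven") and the modifier is "harvest".
Within "dusk spring raven", the head is "raven" (specifically "spring raven") and the modifier is "dusk".
Within "spring raven", the head is "raven" and the modifier is "spring".
Within "autumn hound weaver", the head is "weaver" and the modifier is "autumn hound".
Within "autumn hound", the head is "hound" and the modifier is "autumn".
Putting it together: [[harvest [dusk [spring raven]]] [[autumn hound] weaver]].

[[harvest [dusk [spring raven]]] [[autumn hound] weaver]]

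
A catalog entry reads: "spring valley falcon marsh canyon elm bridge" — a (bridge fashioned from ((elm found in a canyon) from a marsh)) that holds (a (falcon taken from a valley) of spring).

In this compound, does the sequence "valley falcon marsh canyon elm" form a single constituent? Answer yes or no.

The top-level split is [spring valley falcon] [marsh canyon elm bridge]; the full structure is [[spring [valley falcon]] [[marsh [canyon elm]] bridge]].
"valley falcon marsh canyon elm" straddles a constituent boundary, so it is not a single unit.

no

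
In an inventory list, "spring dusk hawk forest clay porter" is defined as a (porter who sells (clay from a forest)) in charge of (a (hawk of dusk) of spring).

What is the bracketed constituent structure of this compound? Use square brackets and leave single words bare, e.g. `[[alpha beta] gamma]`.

At the top level: head "porter" (specifically "forest clay porter"); modifier "spring dusk hawk".
"spring dusk hawk" → head "hawk" (specifically "dusk hawk"), modifier "spring".
"dusk hawk" → head "hawk", modifier "dusk".
"forest clay porter" → head "porter", modifier "forest clay".
"forest clay" → head "clay", modifier "forest".
So the structure is [[spring [dusk hawk]] [[forest clay] porter]].

[[spring [dusk hawk]] [[forest clay] porter]]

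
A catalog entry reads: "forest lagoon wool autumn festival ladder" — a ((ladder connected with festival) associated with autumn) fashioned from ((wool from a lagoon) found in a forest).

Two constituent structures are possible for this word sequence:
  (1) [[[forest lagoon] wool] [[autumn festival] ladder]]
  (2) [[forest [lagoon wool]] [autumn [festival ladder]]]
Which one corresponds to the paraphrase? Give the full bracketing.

[[forest [lagoon wool]] [autumn [festival ladder]]]

The paraphrase's head is the "ladder" part ("autumn festival ladder"); its modifier is "forest lagoon wool".
That top-level split, carried through the inner groups, gives [[forest [lagoon wool]] [autumn [festival ladder]]].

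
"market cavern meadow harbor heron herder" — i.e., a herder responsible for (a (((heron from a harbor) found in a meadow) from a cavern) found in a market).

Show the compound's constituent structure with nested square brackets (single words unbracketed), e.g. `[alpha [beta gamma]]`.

[[market [cavern [meadow [harbor heron]]]] herder]

Whole compound: head "herder", modifier "market cavern meadow harbor heron".
Within "market cavern meadow harbor heron", the head is "heron" (specifically "cavern meadow harbor heron") and the modifier is "market".
Within "cavern meadow harbor heron", the head is "heron" (specifically "meadow harbor heron") and the modifier is "cavern".
Within "meadow harbor heron", the head is "heron" (specifically "harbor heron") and the modifier is "meadow".
Within "harbor heron", the head is "heron" and the modifier is "harbor".
Assembled: [[market [cavern [meadow [harbor heron]]]] herder].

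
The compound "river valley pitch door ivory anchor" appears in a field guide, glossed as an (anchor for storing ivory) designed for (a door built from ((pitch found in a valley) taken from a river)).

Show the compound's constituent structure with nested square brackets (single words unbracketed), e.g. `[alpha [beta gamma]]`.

Whole compound: head "anchor" (specifically "ivory anchor"), modifier "river valley pitch door".
Inside "river valley pitch door": head "door", modifier "river valley pitch".
Inside "river valley pitch": head "pitch" (specifically "valley pitch"), modifier "river".
Inside "valley pitch": head "pitch", modifier "valley".
Inside "ivory anchor": head "anchor", modifier "ivory".
Putting it together: [[[river [valley pitch]] door] [ivory anchor]].

[[[river [valley pitch]] door] [ivory anchor]]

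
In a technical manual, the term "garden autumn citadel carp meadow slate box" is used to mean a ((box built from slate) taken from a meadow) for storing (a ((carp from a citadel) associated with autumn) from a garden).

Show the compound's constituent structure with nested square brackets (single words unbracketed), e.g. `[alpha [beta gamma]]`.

[[garden [autumn [citadel carp]]] [meadow [slate box]]]

The outermost head in the paraphrase is "box" (specifically "meadow slate box"), modified by "garden autumn citadel carp".
"garden autumn citadel carp" → head "carp" (specifically "autumn citadel carp"), modifier "garden".
"autumn citadel carp" → head "carp" (specifically "citadel carp"), modifier "autumn".
"citadel carp" → head "carp", modifier "citadel".
"meadow slate box" → head "box" (specifically "slate box"), modifier "meadow".
"slate box" → head "box", modifier "slate".
Putting it together: [[garden [autumn [citadel carp]]] [meadow [slate box]]].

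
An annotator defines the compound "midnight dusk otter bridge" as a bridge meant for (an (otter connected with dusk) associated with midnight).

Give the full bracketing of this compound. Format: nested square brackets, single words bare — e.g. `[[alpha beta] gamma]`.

The outermost head in the paraphrase is "bridge", modified by "midnight dusk otter".
Inside "midnight dusk otter": head "otter" (specifically "dusk otter"), modifier "midnight".
Inside "dusk otter": head "otter", modifier "dusk".
Assembled: [[midnight [dusk otter]] bridge].

[[midnight [dusk otter]] bridge]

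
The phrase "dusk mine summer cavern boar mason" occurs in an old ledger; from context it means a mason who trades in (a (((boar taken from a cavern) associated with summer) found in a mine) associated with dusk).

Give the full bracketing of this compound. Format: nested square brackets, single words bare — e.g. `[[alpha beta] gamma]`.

Whole compound: head "mason", modifier "dusk mine summer cavern boar".
Inside "dusk mine summer cavern boar": head "boar" (specifically "mine summer cavern boar"), modifier "dusk".
Inside "mine summer cavern boar": head "boar" (specifically "summer cavern boar"), modifier "mine".
Inside "summer cavern boar": head "boar" (specifically "cavern boar"), modifier "summer".
Inside "cavern boar": head "boar", modifier "cavern".
Assembled: [[dusk [mine [summer [cavern boar]]]] mason].

[[dusk [mine [summer [cavern boar]]]] mason]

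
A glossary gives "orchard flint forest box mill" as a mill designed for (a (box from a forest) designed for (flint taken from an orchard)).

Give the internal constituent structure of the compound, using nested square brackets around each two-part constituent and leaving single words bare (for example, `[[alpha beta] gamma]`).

The outermost head in the paraphrase is "mill", modified by "orchard flint forest box".
Within "orchard flint forest box", the head is "box" (specifically "forest box") and the modifier is "orchard flint".
Within "orchard flint", the head is "flint" and the modifier is "orchard".
Within "forest box", the head is "box" and the modifier is "forest".
So the structure is [[[orchard flint] [forest box]] mill].

[[[orchard flint] [forest box]] mill]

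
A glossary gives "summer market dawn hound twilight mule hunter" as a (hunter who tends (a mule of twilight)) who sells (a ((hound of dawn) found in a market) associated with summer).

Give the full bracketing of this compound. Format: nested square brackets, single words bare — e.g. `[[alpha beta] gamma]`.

Overall it is a kind of hunter (specifically "twilight mule hunter"); the modifier is "summer market dawn hound".
Within "summer market dawn hound", the head is "hound" (specifically "market dawn hound") and the modifier is "summer".
Within "market dawn hound", the head is "hound" (specifically "dawn hound") and the modifier is "market".
Within "dawn hound", the head is "hound" and the modifier is "dawn".
Within "twilight mule hunter", the head is "hunter" and the modifier is "twilight mule".
Within "twilight mule", the head is "mule" and the modifier is "twilight".
So the structure is [[summer [market [dawn hound]]] [[twilight mule] hunter]].

[[summer [market [dawn hound]]] [[twilight mule] hunter]]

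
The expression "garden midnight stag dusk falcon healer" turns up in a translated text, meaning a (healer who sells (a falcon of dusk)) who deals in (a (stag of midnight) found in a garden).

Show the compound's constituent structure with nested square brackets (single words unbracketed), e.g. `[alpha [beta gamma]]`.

[[garden [midnight stag]] [[dusk falcon] healer]]

Overall it is a kind of healer (specifically "dusk falcon healer"); the modifier is "garden midnight stag".
"garden midnight stag" → head "stag" (specifically "midnight stag"), modifier "garden".
"midnight stag" → head "stag", modifier "midnight".
"dusk falcon healer" → head "healer", modifier "dusk falcon".
"dusk falcon" → head "falcon", modifier "dusk".
So the structure is [[garden [midnight stag]] [[dusk falcon] healer]].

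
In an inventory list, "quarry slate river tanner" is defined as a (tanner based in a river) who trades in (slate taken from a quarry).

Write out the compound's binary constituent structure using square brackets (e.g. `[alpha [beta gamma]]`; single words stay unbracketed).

[[quarry slate] [river tanner]]

Overall it is a kind of tanner (specifically "river tanner"); the modifier is "quarry slate".
Within "quarry slate", the head is "slate" and the modifier is "quarry".
Within "river tanner", the head is "tanner" and the modifier is "river".
Assembled: [[quarry slate] [river tanner]].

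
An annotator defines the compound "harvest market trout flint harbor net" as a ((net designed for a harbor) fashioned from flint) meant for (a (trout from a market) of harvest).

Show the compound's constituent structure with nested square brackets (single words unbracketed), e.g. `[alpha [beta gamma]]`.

Overall it is a kind of net (specifically "flint harbor net"); the modifier is "harvest market trout".
"harvest market trout" → head "trout" (specifically "market trout"), modifier "harvest".
"market trout" → head "trout", modifier "market".
"flint harbor net" → head "net" (specifically "harbor net"), modifier "flint".
"harbor net" → head "net", modifier "harbor".
Putting it together: [[harvest [market trout]] [flint [harbor net]]].

[[harvest [market trout]] [flint [harbor net]]]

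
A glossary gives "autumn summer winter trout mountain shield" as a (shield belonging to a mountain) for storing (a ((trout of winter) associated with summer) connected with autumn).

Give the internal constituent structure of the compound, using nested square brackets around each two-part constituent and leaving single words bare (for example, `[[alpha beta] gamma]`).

[[autumn [summer [winter trout]]] [mountain shield]]

Whole compound: head "shield" (specifically "mountain shield"), modifier "autumn summer winter trout".
Inside "autumn summer winter trout": head "trout" (specifically "summer winter trout"), modifier "autumn".
Inside "summer winter trout": head "trout" (specifically "winter trout"), modifier "summer".
Inside "winter trout": head "trout", modifier "winter".
Inside "mountain shield": head "shield", modifier "mountain".
Assembled: [[autumn [summer [winter trout]]] [mountain shield]].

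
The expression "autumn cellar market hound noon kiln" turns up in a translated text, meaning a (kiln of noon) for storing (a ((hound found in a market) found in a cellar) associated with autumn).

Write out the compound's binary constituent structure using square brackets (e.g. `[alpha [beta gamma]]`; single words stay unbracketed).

[[autumn [cellar [market hound]]] [noon kiln]]

Overall it is a kind of kiln (specifically "noon kiln"); the modifier is "autumn cellar market hound".
"autumn cellar market hound" → head "hound" (specifically "cellar market hound"), modifier "autumn".
"cellar market hound" → head "hound" (specifically "market hound"), modifier "cellar".
"market hound" → head "hound", modifier "market".
"noon kiln" → head "kiln", modifier "noon".
Assembled: [[autumn [cellar [market hound]]] [noon kiln]].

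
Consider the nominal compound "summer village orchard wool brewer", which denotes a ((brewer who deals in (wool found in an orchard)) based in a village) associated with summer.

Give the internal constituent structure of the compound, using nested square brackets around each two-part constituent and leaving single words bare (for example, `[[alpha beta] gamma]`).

Whole compound: head "brewer" (specifically "village orchard wool brewer"), modifier "summer".
"village orchard wool brewer" → head "brewer" (specifically "orchard wool brewer"), modifier "village".
"orchard wool brewer" → head "brewer", modifier "orchard wool".
"orchard wool" → head "wool", modifier "orchard".
Assembled: [summer [village [[orchard wool] brewer]]].

[summer [village [[orchard wool] brewer]]]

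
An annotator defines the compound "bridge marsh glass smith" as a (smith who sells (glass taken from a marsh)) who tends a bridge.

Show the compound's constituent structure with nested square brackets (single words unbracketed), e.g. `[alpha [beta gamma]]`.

Whole compound: head "smith" (specifically "marsh glass smith"), modifier "bridge".
Inside "marsh glass smith": head "smith", modifier "marsh glass".
Inside "marsh glass": head "glass", modifier "marsh".
Assembled: [bridge [[marsh glass] smith]].

[bridge [[marsh glass] smith]]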